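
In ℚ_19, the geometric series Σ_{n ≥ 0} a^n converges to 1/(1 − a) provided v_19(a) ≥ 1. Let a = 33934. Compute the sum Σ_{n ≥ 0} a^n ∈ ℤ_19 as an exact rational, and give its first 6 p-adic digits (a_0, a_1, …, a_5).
Σ a^n = 1/(1 − a) = -1/33933;  first 6 digits = (1, 0, 18, 4, 1, 9)

v_19(a) = 2 ≥ 1, so the series converges in ℤ_19 to 1/(1 − a) = 1/(1 − 33934) = -1/33933. Expand this rational in ℤ_19: compute digits iteratively via d_i = x_i mod 19, x_{i+1} = (x_i − d_i)/19. The first 6 digits are (1, 0, 18, 4, 1, 9).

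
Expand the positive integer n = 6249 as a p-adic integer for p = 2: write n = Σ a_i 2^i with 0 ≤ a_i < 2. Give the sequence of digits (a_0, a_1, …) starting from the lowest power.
(a_0, a_1, …) = (1, 0, 0, 1, 0, 1, 1, 0, 0, 0, 0, 1, 1)

Repeated division by 2 gives the digits low-to-high: 6249 = 1 + 1·2^3 + 1·2^5 + 1·2^6 + 1·2^11 + 1·2^12. Digit sequence: (1, 0, 0, 1, 0, 1, 1, 0, 0, 0, 0, 1, 1).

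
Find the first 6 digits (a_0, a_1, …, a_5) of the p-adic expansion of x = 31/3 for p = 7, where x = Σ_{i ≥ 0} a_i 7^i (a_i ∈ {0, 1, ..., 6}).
(a_0, …, a_5) = (1, 6, 4, 4, 4, 4)

v_7(31/3) = 0 (numerator and denominator both coprime to 7), so x ∈ ℤ_7^×. Compute digits iteratively via a_i = x_i mod 7, x_{i+1} = (x_i − a_i)/7, with x_0 = x:
  x_0 = 31/3;  a_0 = 1;  x_1 = (x_0 − 1)/7 = 4/3
  x_1 = 4/3;  a_1 = 6;  x_2 = (x_1 − 6)/7 = -2/3
  x_2 = -2/3;  a_2 = 4;  x_3 = (x_2 − 4)/7 = -2/3
  x_3 = -2/3;  a_3 = 4;  x_4 = (x_3 − 4)/7 = -2/3
  x_4 = -2/3;  a_4 = 4;  x_5 = (x_4 − 4)/7 = -2/3
  x_5 = -2/3;  a_5 = 4;  x_6 = (x_5 − 4)/7 = -2/3
Digits: (1, 6, 4, 4, 4, 4).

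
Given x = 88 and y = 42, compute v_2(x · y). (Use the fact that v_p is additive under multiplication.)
v_2(3696) = 4

v_p(x) = 3 (factor: 88 = 2^3 · 11); v_p(y) = 1 (factor: 42 = 2^1 · 21). Additivity: v_p(xy) = v_p(x) + v_p(y) = 3 + 1 = 4. (Direct check: xy = 3696 = 2^4 · (231).)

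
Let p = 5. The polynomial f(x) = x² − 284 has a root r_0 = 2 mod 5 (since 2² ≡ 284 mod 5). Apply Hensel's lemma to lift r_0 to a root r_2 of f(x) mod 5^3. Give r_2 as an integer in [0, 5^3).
r_2 = 97 (mod 125)

Hensel's recurrence: r_{i+1} = r_i − f(r_i)·(f′(r_i))^{-1} mod 5^{i+2}, with f′(x) = 2x. Iterate:
  r_0 = 2 (mod 5)
  r_1 = 22 (mod 25)
  r_2 = 97 (mod 125)
Final: r_2 = 97, and one checks f(r_2) ≡ 0 mod 5^3.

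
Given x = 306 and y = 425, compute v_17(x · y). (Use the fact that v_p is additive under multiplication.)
v_17(130050) = 2

v_p(x) = 1 (factor: 306 = 17^1 · 18); v_p(y) = 1 (factor: 425 = 17^1 · 25). Additivity: v_p(xy) = v_p(x) + v_p(y) = 1 + 1 = 2. (Direct check: xy = 130050 = 17^2 · (450).)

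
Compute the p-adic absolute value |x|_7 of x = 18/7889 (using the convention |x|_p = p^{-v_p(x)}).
|18/7889|_7 = 343

Step 1 — compute v_7(x) by factoring powers of 7 out of the numerator and denominator: v_7(18/7889) = -3. Step 2 — apply |x|_p = p^{-v_p(x)} = 7^{3} = 343.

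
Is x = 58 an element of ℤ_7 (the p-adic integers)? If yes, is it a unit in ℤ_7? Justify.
x ∈ ℤ_7^× (unit); v_7(x) = 0

ℤ_7 = {x ∈ ℚ_7 : v_7(x) ≥ 0} and ℤ_7^× = {x ∈ ℤ_7 : v_7(x) = 0}. Here v_7(58) = v_7(num) − v_7(den) = 0; compare against these criteria.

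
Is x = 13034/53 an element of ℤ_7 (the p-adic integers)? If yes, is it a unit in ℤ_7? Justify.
x ∈ ℤ_7 but not a unit; v_7(x) = 3 > 0

ℤ_7 = {x ∈ ℚ_7 : v_7(x) ≥ 0} and ℤ_7^× = {x ∈ ℤ_7 : v_7(x) = 0}. Here v_7(13034/53) = v_7(num) − v_7(den) = 3; compare against these criteria.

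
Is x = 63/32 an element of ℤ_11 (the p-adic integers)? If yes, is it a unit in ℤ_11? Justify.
x ∈ ℤ_11^× (unit); v_11(x) = 0

ℤ_11 = {x ∈ ℚ_11 : v_11(x) ≥ 0} and ℤ_11^× = {x ∈ ℤ_11 : v_11(x) = 0}. Here v_11(63/32) = v_11(num) − v_11(den) = 0; compare against these criteria.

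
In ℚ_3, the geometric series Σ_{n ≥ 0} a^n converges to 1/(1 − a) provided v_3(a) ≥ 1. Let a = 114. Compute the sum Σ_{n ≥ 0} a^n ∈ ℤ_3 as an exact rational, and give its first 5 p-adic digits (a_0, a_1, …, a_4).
Σ a^n = 1/(1 − a) = -1/113;  first 5 digits = (1, 2, 1, 1, 0)

v_3(a) = 1 ≥ 1, so the series converges in ℤ_3 to 1/(1 − a) = 1/(1 − 114) = -1/113. Expand this rational in ℤ_3: compute digits iteratively via d_i = x_i mod 3, x_{i+1} = (x_i − d_i)/3. The first 5 digits are (1, 2, 1, 1, 0).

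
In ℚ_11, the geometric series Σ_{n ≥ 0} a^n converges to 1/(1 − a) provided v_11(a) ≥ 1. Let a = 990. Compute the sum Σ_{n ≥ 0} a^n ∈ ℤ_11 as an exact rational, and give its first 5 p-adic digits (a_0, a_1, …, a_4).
Σ a^n = 1/(1 − a) = -1/989;  first 5 digits = (1, 2, 1, 8, 3)

v_11(a) = 1 ≥ 1, so the series converges in ℤ_11 to 1/(1 − a) = 1/(1 − 990) = -1/989. Expand this rational in ℤ_11: compute digits iteratively via d_i = x_i mod 11, x_{i+1} = (x_i − d_i)/11. The first 5 digits are (1, 2, 1, 8, 3).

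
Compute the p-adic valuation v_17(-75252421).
v_17(-75252421) = 5

v_17(n) is the largest exponent k such that 17^k divides n. Factor out: -75252421 = -17^5 · 53. (Sign doesn't affect v_p.) So v_17(-75252421) = 5.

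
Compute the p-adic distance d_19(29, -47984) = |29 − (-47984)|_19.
d_19(29, -47984) = 1/6859

Step 1 — x − y = 29 − (-47984) = 48013. Step 2 — v_19(48013) = 3 (factor: 48013 = (19^3 · 7); the sign does not affect v_p). Step 3 — |x − y|_19 = 19^{-3} = 1/6859.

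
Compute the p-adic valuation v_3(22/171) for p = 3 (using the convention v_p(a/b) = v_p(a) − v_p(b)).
v_3(22/171) = -2

Factor powers of 3 from the numerator and denominator of the reduced fraction: 22 = 3^0 · 22 and 171 = 3^2 · 19. Apply v_p(a/b) = v_p(a) − v_p(b): v_3(22/171) = 0 − 2 = -2.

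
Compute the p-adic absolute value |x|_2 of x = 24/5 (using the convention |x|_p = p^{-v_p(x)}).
|24/5|_2 = 1/8

Step 1 — compute v_2(x) by factoring powers of 2 out of the numerator and denominator: v_2(24/5) = 3. Step 2 — apply |x|_p = p^{-v_p(x)} = 2^{-3} = 1/8.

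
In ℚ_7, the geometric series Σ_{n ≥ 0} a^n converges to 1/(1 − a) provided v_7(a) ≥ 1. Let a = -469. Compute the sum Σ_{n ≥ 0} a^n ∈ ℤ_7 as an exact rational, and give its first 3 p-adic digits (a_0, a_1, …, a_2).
Σ a^n = 1/(1 − a) = 1/470;  first 3 digits = (1, 3, 6)

v_7(a) = 1 ≥ 1, so the series converges in ℤ_7 to 1/(1 − a) = 1/(1 − (-469)) = 1/470. Expand this rational in ℤ_7: compute digits iteratively via d_i = x_i mod 7, x_{i+1} = (x_i − d_i)/7. The first 3 digits are (1, 3, 6).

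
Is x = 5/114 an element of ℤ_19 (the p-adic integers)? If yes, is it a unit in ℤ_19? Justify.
x ∉ ℤ_19 (v_19(x) = -1 < 0)

ℤ_19 = {x ∈ ℚ_19 : v_19(x) ≥ 0} and ℤ_19^× = {x ∈ ℤ_19 : v_19(x) = 0}. Here v_19(5/114) = v_19(num) − v_19(den) = -1; compare against these criteria.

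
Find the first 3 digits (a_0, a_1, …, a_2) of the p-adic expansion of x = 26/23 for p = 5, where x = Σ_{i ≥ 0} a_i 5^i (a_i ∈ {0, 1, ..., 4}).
(a_0, …, a_2) = (2, 2, 0)

v_5(26/23) = 0 (numerator and denominator both coprime to 5), so x ∈ ℤ_5^×. Compute digits iteratively via a_i = x_i mod 5, x_{i+1} = (x_i − a_i)/5, with x_0 = x:
  x_0 = 26/23;  a_0 = 2;  x_1 = (x_0 − 2)/5 = -4/23
  x_1 = -4/23;  a_1 = 2;  x_2 = (x_1 − 2)/5 = -10/23
  x_2 = -10/23;  a_2 = 0;  x_3 = (x_2 − 0)/5 = -2/23
Digits: (2, 2, 0).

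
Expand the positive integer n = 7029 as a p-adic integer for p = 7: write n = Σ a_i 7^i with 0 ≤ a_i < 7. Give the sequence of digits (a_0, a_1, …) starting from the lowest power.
(a_0, a_1, …) = (1, 3, 3, 6, 2)

Repeated division by 7 gives the digits low-to-high: 7029 = 1 + 3·7^1 + 3·7^2 + 6·7^3 + 2·7^4. Digit sequence: (1, 3, 3, 6, 2).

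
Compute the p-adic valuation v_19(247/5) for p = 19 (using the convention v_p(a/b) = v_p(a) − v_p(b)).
v_19(247/5) = 1

Factor powers of 19 from the numerator and denominator of the reduced fraction: 247 = 19^1 · 13 and 5 = 19^0 · 5. Apply v_p(a/b) = v_p(a) − v_p(b): v_19(247/5) = 1 − 0 = 1.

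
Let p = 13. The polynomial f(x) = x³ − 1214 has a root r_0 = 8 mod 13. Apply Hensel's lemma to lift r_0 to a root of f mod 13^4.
r_3 = 18364 (mod 28561)

Hensel: r_{i+1} = r_i − f(r_i)/f′(r_i) mod 13^{i+2}, where f′(x) = 3x². Iterate:
  r_0 = 8 (mod 13)
  r_1 = 112 (mod 169)
  r_2 = 788 (mod 2197)
  r_3 = 18364 (mod 28561)
Final: r = 18364 with f(r) ≡ 0 mod 13^4.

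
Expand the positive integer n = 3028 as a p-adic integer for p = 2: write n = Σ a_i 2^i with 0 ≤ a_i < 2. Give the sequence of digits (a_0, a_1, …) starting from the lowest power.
(a_0, a_1, …) = (0, 0, 1, 0, 1, 0, 1, 1, 1, 1, 0, 1)

Repeated division by 2 gives the digits low-to-high: 3028 = 1·2^2 + 1·2^4 + 1·2^6 + 1·2^7 + 1·2^8 + 1·2^9 + 1·2^11. Digit sequence: (0, 0, 1, 0, 1, 0, 1, 1, 1, 1, 0, 1).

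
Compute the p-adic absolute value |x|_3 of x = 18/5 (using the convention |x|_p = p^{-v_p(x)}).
|18/5|_3 = 1/9

Step 1 — compute v_3(x) by factoring powers of 3 out of the numerator and denominator: v_3(18/5) = 2. Step 2 — apply |x|_p = p^{-v_p(x)} = 3^{-2} = 1/9.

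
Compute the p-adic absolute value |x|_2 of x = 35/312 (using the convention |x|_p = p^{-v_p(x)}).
|35/312|_2 = 8

Step 1 — compute v_2(x) by factoring powers of 2 out of the numerator and denominator: v_2(35/312) = -3. Step 2 — apply |x|_p = p^{-v_p(x)} = 2^{3} = 8.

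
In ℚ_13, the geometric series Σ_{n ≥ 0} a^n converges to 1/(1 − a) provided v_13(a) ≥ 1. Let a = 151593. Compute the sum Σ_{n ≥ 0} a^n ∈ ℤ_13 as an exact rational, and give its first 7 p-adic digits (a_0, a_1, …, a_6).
Σ a^n = 1/(1 − a) = -1/151592;  first 7 digits = (1, 0, 0, 4, 5, 0, 3)

v_13(a) = 3 ≥ 1, so the series converges in ℤ_13 to 1/(1 − a) = 1/(1 − 151593) = -1/151592. Expand this rational in ℤ_13: compute digits iteratively via d_i = x_i mod 13, x_{i+1} = (x_i − d_i)/13. The first 7 digits are (1, 0, 0, 4, 5, 0, 3).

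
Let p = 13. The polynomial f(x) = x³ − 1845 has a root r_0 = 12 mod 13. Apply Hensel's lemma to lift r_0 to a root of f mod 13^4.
r_3 = 20162 (mod 28561)

Hensel: r_{i+1} = r_i − f(r_i)/f′(r_i) mod 13^{i+2}, where f′(x) = 3x². Iterate:
  r_0 = 12 (mod 13)
  r_1 = 51 (mod 169)
  r_2 = 389 (mod 2197)
  r_3 = 20162 (mod 28561)
Final: r = 20162 with f(r) ≡ 0 mod 13^4.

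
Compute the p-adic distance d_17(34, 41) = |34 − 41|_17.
d_17(34, 41) = 1

Step 1 — x − y = 34 − 41 = -7. Step 2 — v_17(-7) = 0 (factor: -7 = −(17^0 · 7); the sign does not affect v_p). Step 3 — |x − y|_17 = 17^{0} = 1.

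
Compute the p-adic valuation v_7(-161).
v_7(-161) = 1

v_7(n) is the largest exponent k such that 7^k divides n. Factor out: -161 = -7^1 · 23. (Sign doesn't affect v_p.) So v_7(-161) = 1.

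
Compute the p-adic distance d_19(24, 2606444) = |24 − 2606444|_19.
d_19(24, 2606444) = 1/130321

Step 1 — x − y = 24 − 2606444 = -2606420. Step 2 — v_19(-2606420) = 4 (factor: -2606420 = −(19^4 · 20); the sign does not affect v_p). Step 3 — |x − y|_19 = 19^{-4} = 1/130321.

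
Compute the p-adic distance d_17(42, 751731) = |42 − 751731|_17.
d_17(42, 751731) = 1/83521

Step 1 — x − y = 42 − 751731 = -751689. Step 2 — v_17(-751689) = 4 (factor: -751689 = −(17^4 · 9); the sign does not affect v_p). Step 3 — |x − y|_17 = 17^{-4} = 1/83521.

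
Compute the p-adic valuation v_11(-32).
v_11(-32) = 0

v_11(n) is the largest exponent k such that 11^k divides n. Factor out: -32 = -11^0 · 32. (Sign doesn't affect v_p.) So v_11(-32) = 0.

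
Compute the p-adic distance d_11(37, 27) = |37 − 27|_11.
d_11(37, 27) = 1

Step 1 — x − y = 37 − 27 = 10. Step 2 — v_11(10) = 0 (factor: 10 = (11^0 · 10); the sign does not affect v_p). Step 3 — |x − y|_11 = 11^{0} = 1.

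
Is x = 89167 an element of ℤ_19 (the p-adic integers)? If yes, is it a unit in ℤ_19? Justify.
x ∈ ℤ_19 but not a unit; v_19(x) = 3 > 0

ℤ_19 = {x ∈ ℚ_19 : v_19(x) ≥ 0} and ℤ_19^× = {x ∈ ℤ_19 : v_19(x) = 0}. Here v_19(89167) = v_19(num) − v_19(den) = 3; compare against these criteria.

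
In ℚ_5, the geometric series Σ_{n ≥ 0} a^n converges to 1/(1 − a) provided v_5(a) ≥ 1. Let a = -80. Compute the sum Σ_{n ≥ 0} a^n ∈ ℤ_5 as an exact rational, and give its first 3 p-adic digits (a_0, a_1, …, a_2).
Σ a^n = 1/(1 − a) = 1/81;  first 3 digits = (1, 4, 2)

v_5(a) = 1 ≥ 1, so the series converges in ℤ_5 to 1/(1 − a) = 1/(1 − (-80)) = 1/81. Expand this rational in ℤ_5: compute digits iteratively via d_i = x_i mod 5, x_{i+1} = (x_i − d_i)/5. The first 3 digits are (1, 4, 2).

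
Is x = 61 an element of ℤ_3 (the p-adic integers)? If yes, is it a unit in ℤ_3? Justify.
x ∈ ℤ_3^× (unit); v_3(x) = 0

ℤ_3 = {x ∈ ℚ_3 : v_3(x) ≥ 0} and ℤ_3^× = {x ∈ ℤ_3 : v_3(x) = 0}. Here v_3(61) = v_3(num) − v_3(den) = 0; compare against these criteria.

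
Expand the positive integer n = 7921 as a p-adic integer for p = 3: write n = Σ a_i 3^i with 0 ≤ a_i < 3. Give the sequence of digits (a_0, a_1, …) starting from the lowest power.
(a_0, a_1, …) = (1, 0, 1, 2, 1, 2, 1, 0, 1)

Repeated division by 3 gives the digits low-to-high: 7921 = 1 + 1·3^2 + 2·3^3 + 1·3^4 + 2·3^5 + 1·3^6 + 1·3^8. Digit sequence: (1, 0, 1, 2, 1, 2, 1, 0, 1).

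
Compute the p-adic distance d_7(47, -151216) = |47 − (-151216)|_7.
d_7(47, -151216) = 1/16807

Step 1 — x − y = 47 − (-151216) = 151263. Step 2 — v_7(151263) = 5 (factor: 151263 = (7^5 · 9); the sign does not affect v_p). Step 3 — |x − y|_7 = 7^{-5} = 1/16807.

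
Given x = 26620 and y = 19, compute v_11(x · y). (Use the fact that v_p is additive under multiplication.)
v_11(505780) = 3

v_p(x) = 3 (factor: 26620 = 11^3 · 20); v_p(y) = 0 (factor: 19 = 11^0 · 19). Additivity: v_p(xy) = v_p(x) + v_p(y) = 3 + 0 = 3. (Direct check: xy = 505780 = 11^3 · (380).)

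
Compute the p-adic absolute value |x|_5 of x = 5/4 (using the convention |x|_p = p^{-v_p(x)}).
|5/4|_5 = 1/5

Step 1 — compute v_5(x) by factoring powers of 5 out of the numerator and denominator: v_5(5/4) = 1. Step 2 — apply |x|_p = p^{-v_p(x)} = 5^{-1} = 1/5.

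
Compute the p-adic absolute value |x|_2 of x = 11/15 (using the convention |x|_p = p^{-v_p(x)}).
|11/15|_2 = 1

Step 1 — compute v_2(x) by factoring powers of 2 out of the numerator and denominator: v_2(11/15) = 0. Step 2 — apply |x|_p = p^{-v_p(x)} = 2^{0} = 1.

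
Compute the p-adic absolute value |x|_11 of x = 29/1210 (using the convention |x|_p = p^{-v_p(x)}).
|29/1210|_11 = 121

Step 1 — compute v_11(x) by factoring powers of 11 out of the numerator and denominator: v_11(29/1210) = -2. Step 2 — apply |x|_p = p^{-v_p(x)} = 11^{2} = 121.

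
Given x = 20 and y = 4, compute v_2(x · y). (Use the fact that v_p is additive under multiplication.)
v_2(80) = 4

v_p(x) = 2 (factor: 20 = 2^2 · 5); v_p(y) = 2 (factor: 4 = 2^2 · 1). Additivity: v_p(xy) = v_p(x) + v_p(y) = 2 + 2 = 4. (Direct check: xy = 80 = 2^4 · (5).)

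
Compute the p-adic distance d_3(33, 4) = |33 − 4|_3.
d_3(33, 4) = 1

Step 1 — x − y = 33 − 4 = 29. Step 2 — v_3(29) = 0 (factor: 29 = (3^0 · 29); the sign does not affect v_p). Step 3 — |x − y|_3 = 3^{0} = 1.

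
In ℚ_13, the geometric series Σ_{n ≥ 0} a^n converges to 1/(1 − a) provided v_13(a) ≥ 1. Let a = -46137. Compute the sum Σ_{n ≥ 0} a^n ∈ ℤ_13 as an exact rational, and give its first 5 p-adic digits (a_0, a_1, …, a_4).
Σ a^n = 1/(1 − a) = 1/46138;  first 5 digits = (1, 0, 0, 5, 11)

v_13(a) = 3 ≥ 1, so the series converges in ℤ_13 to 1/(1 − a) = 1/(1 − (-46137)) = 1/46138. Expand this rational in ℤ_13: compute digits iteratively via d_i = x_i mod 13, x_{i+1} = (x_i − d_i)/13. The first 5 digits are (1, 0, 0, 5, 11).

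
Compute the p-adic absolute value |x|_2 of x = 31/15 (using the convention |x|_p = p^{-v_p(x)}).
|31/15|_2 = 1

Step 1 — compute v_2(x) by factoring powers of 2 out of the numerator and denominator: v_2(31/15) = 0. Step 2 — apply |x|_p = p^{-v_p(x)} = 2^{0} = 1.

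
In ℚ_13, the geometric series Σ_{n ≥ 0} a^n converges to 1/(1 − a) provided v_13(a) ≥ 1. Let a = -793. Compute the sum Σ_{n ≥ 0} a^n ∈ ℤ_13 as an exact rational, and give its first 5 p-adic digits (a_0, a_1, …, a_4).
Σ a^n = 1/(1 − a) = 1/794;  first 5 digits = (1, 4, 11, 11, 3)

v_13(a) = 1 ≥ 1, so the series converges in ℤ_13 to 1/(1 − a) = 1/(1 − (-793)) = 1/794. Expand this rational in ℤ_13: compute digits iteratively via d_i = x_i mod 13, x_{i+1} = (x_i − d_i)/13. The first 5 digits are (1, 4, 11, 11, 3).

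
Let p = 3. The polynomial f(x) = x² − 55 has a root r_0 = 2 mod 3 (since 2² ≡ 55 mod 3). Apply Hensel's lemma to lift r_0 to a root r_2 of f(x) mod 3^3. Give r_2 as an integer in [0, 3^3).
r_2 = 26 (mod 27)

Hensel's recurrence: r_{i+1} = r_i − f(r_i)·(f′(r_i))^{-1} mod 3^{i+2}, with f′(x) = 2x. Iterate:
  r_0 = 2 (mod 3)
  r_1 = 8 (mod 9)
  r_2 = 26 (mod 27)
Final: r_2 = 26, and one checks f(r_2) ≡ 0 mod 3^3.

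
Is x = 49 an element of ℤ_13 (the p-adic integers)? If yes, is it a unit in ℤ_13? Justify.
x ∈ ℤ_13^× (unit); v_13(x) = 0

ℤ_13 = {x ∈ ℚ_13 : v_13(x) ≥ 0} and ℤ_13^× = {x ∈ ℤ_13 : v_13(x) = 0}. Here v_13(49) = v_13(num) − v_13(den) = 0; compare against these criteria.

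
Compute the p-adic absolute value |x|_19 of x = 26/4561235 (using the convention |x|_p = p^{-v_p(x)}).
|26/4561235|_19 = 130321

Step 1 — compute v_19(x) by factoring powers of 19 out of the numerator and denominator: v_19(26/4561235) = -4. Step 2 — apply |x|_p = p^{-v_p(x)} = 19^{4} = 130321.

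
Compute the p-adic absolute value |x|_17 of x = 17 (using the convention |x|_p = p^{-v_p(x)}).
|17|_17 = 1/17

Step 1 — compute v_17(x) by factoring powers of 17 out of the numerator and denominator: v_17(17) = 1. Step 2 — apply |x|_p = p^{-v_p(x)} = 17^{-1} = 1/17.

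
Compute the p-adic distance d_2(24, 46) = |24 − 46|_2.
d_2(24, 46) = 1/2

Step 1 — x − y = 24 − 46 = -22. Step 2 — v_2(-22) = 1 (factor: -22 = −(2^1 · 11); the sign does not affect v_p). Step 3 — |x − y|_2 = 2^{-1} = 1/2.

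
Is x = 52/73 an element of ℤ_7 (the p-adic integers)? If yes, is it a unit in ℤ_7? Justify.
x ∈ ℤ_7^× (unit); v_7(x) = 0

ℤ_7 = {x ∈ ℚ_7 : v_7(x) ≥ 0} and ℤ_7^× = {x ∈ ℤ_7 : v_7(x) = 0}. Here v_7(52/73) = v_7(num) − v_7(den) = 0; compare against these criteria.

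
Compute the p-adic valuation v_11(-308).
v_11(-308) = 1

v_11(n) is the largest exponent k such that 11^k divides n. Factor out: -308 = -11^1 · 28. (Sign doesn't affect v_p.) So v_11(-308) = 1.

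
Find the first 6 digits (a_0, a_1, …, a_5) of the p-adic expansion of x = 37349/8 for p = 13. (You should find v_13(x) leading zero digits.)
(a_0, …, a_5) = (0, 0, 0, 7, 11, 4)

v_13(37349/8) = 3, so a_0 = ... = a_2 = 0. Factor out: x = 13^3 · u with u = 17/8 a unit in ℤ_13. Expand u iteratively via a_{v+i} = u_i mod 13, u_{i+1} = (u_i − a_{v+i})/13:
  u_0 = 17/8;  a_3 = 7;  u_1 = (u_0 − 7)/13 = -3/8
  u_1 = -3/8;  a_4 = 11;  u_2 = (u_1 − 11)/13 = -7/8
  u_2 = -7/8;  a_5 = 4;  u_3 = (u_2 − 4)/13 = -3/8
Digits: (0, 0, 0, 7, 11, 4).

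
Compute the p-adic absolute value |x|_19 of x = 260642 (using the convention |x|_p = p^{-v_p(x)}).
|260642|_19 = 1/130321

Step 1 — compute v_19(x) by factoring powers of 19 out of the numerator and denominator: v_19(260642) = 4. Step 2 — apply |x|_p = p^{-v_p(x)} = 19^{-4} = 1/130321.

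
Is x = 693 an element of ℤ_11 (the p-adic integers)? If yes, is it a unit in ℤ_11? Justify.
x ∈ ℤ_11 but not a unit; v_11(x) = 1 > 0

ℤ_11 = {x ∈ ℚ_11 : v_11(x) ≥ 0} and ℤ_11^× = {x ∈ ℤ_11 : v_11(x) = 0}. Here v_11(693) = v_11(num) − v_11(den) = 1; compare against these criteria.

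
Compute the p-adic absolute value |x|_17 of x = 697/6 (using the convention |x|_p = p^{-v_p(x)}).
|697/6|_17 = 1/17

Step 1 — compute v_17(x) by factoring powers of 17 out of the numerator and denominator: v_17(697/6) = 1. Step 2 — apply |x|_p = p^{-v_p(x)} = 17^{-1} = 1/17.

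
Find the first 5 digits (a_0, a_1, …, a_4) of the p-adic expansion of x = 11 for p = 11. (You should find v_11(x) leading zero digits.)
(a_0, …, a_4) = (0, 1, 0, 0, 0)

v_11(11) = 1, so a_0 = ... = a_0 = 0. Factor out: x = 11^1 · u with u = 1 a unit in ℤ_11. Expand u iteratively via a_{v+i} = u_i mod 11, u_{i+1} = (u_i − a_{v+i})/11:
  u_0 = 1;  a_1 = 1;  u_1 = (u_0 − 1)/11 = 0
  u_1 = 0;  a_2 = 0;  u_2 = (u_1 − 0)/11 = 0
  u_2 = 0;  a_3 = 0;  u_3 = (u_2 − 0)/11 = 0
  u_3 = 0;  a_4 = 0;  u_4 = (u_3 − 0)/11 = 0
Digits: (0, 1, 0, 0, 0).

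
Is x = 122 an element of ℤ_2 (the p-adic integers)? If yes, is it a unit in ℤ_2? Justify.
x ∈ ℤ_2 but not a unit; v_2(x) = 1 > 0

ℤ_2 = {x ∈ ℚ_2 : v_2(x) ≥ 0} and ℤ_2^× = {x ∈ ℤ_2 : v_2(x) = 0}. Here v_2(122) = v_2(num) − v_2(den) = 1; compare against these criteria.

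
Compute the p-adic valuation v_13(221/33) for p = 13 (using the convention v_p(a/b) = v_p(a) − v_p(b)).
v_13(221/33) = 1

Factor powers of 13 from the numerator and denominator of the reduced fraction: 221 = 13^1 · 17 and 33 = 13^0 · 33. Apply v_p(a/b) = v_p(a) − v_p(b): v_13(221/33) = 1 − 0 = 1.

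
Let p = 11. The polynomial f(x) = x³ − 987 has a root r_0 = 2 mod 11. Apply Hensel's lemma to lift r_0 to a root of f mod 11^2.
r_1 = 13 (mod 121)

Hensel: r_{i+1} = r_i − f(r_i)/f′(r_i) mod 11^{i+2}, where f′(x) = 3x². Iterate:
  r_0 = 2 (mod 11)
  r_1 = 13 (mod 121)
Final: r = 13 with f(r) ≡ 0 mod 11^2.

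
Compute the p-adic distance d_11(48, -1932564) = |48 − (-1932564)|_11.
d_11(48, -1932564) = 1/161051

Step 1 — x − y = 48 − (-1932564) = 1932612. Step 2 — v_11(1932612) = 5 (factor: 1932612 = (11^5 · 12); the sign does not affect v_p). Step 3 — |x − y|_11 = 11^{-5} = 1/161051.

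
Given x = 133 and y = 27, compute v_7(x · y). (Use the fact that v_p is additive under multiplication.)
v_7(3591) = 1

v_p(x) = 1 (factor: 133 = 7^1 · 19); v_p(y) = 0 (factor: 27 = 7^0 · 27). Additivity: v_p(xy) = v_p(x) + v_p(y) = 1 + 0 = 1. (Direct check: xy = 3591 = 7^1 · (513).)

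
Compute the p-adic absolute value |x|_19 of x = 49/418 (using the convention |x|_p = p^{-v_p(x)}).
|49/418|_19 = 19

Step 1 — compute v_19(x) by factoring powers of 19 out of the numerator and denominator: v_19(49/418) = -1. Step 2 — apply |x|_p = p^{-v_p(x)} = 19^{1} = 19.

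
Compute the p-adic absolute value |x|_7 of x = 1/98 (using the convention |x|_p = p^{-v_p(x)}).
|1/98|_7 = 49

Step 1 — compute v_7(x) by factoring powers of 7 out of the numerator and denominator: v_7(1/98) = -2. Step 2 — apply |x|_p = p^{-v_p(x)} = 7^{2} = 49.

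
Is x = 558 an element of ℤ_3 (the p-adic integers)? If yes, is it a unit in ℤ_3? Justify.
x ∈ ℤ_3 but not a unit; v_3(x) = 2 > 0

ℤ_3 = {x ∈ ℚ_3 : v_3(x) ≥ 0} and ℤ_3^× = {x ∈ ℤ_3 : v_3(x) = 0}. Here v_3(558) = v_3(num) − v_3(den) = 2; compare against these criteria.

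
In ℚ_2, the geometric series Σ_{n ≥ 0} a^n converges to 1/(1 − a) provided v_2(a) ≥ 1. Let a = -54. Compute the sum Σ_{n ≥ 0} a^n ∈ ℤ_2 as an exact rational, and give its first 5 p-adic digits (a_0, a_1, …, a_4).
Σ a^n = 1/(1 − a) = 1/55;  first 5 digits = (1, 1, 1, 0, 0)

v_2(a) = 1 ≥ 1, so the series converges in ℤ_2 to 1/(1 − a) = 1/(1 − (-54)) = 1/55. Expand this rational in ℤ_2: compute digits iteratively via d_i = x_i mod 2, x_{i+1} = (x_i − d_i)/2. The first 5 digits are (1, 1, 1, 0, 0).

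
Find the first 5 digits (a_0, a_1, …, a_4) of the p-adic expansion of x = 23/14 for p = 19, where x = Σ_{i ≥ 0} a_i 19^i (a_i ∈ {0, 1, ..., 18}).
(a_0, …, a_4) = (3, 4, 12, 17, 14)

v_19(23/14) = 0 (numerator and denominator both coprime to 19), so x ∈ ℤ_19^×. Compute digits iteratively via a_i = x_i mod 19, x_{i+1} = (x_i − a_i)/19, with x_0 = x:
  x_0 = 23/14;  a_0 = 3;  x_1 = (x_0 − 3)/19 = -1/14
  x_1 = -1/14;  a_1 = 4;  x_2 = (x_1 − 4)/19 = -3/14
  x_2 = -3/14;  a_2 = 12;  x_3 = (x_2 − 12)/19 = -9/14
  x_3 = -9/14;  a_3 = 17;  x_4 = (x_3 − 17)/19 = -13/14
  x_4 = -13/14;  a_4 = 14;  x_5 = (x_4 − 14)/19 = -11/14
Digits: (3, 4, 12, 17, 14).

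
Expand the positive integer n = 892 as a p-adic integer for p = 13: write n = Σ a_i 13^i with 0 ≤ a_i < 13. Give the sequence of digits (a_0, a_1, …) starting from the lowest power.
(a_0, a_1, …) = (8, 3, 5)

Repeated division by 13 gives the digits low-to-high: 892 = 8 + 3·13^1 + 5·13^2. Digit sequence: (8, 3, 5).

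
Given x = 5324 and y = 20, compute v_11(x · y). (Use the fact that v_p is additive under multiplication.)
v_11(106480) = 3

v_p(x) = 3 (factor: 5324 = 11^3 · 4); v_p(y) = 0 (factor: 20 = 11^0 · 20). Additivity: v_p(xy) = v_p(x) + v_p(y) = 3 + 0 = 3. (Direct check: xy = 106480 = 11^3 · (80).)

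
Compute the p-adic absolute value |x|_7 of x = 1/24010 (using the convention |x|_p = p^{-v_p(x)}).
|1/24010|_7 = 2401

Step 1 — compute v_7(x) by factoring powers of 7 out of the numerator and denominator: v_7(1/24010) = -4. Step 2 — apply |x|_p = p^{-v_p(x)} = 7^{4} = 2401.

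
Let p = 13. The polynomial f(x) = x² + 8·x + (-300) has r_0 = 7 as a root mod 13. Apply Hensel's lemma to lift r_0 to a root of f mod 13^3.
r_2 = 1437 (mod 2197)

Hensel: r_{i+1} = r_i − f(r_i)·(f′(r_i))^{-1} mod 13^{i+2}, f′(x) = 2x + 8. Iterate:
  r_0 = 7 (mod 13)
  r_1 = 85 (mod 169)
  r_2 = 1437 (mod 2197)
Final: r = 1437 satisfies f(r) ≡ 0 mod 13^3.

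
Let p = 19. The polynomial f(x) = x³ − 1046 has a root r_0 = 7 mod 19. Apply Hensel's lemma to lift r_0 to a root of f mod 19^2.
r_1 = 83 (mod 361)

Hensel: r_{i+1} = r_i − f(r_i)/f′(r_i) mod 19^{i+2}, where f′(x) = 3x². Iterate:
  r_0 = 7 (mod 19)
  r_1 = 83 (mod 361)
Final: r = 83 with f(r) ≡ 0 mod 19^2.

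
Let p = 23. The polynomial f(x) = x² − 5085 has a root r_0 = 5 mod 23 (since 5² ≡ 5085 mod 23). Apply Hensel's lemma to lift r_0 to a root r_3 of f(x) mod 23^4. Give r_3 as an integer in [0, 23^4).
r_3 = 69810 (mod 279841)

Hensel's recurrence: r_{i+1} = r_i − f(r_i)·(f′(r_i))^{-1} mod 23^{i+2}, with f′(x) = 2x. Iterate:
  r_0 = 5 (mod 23)
  r_1 = 511 (mod 529)
  r_2 = 8975 (mod 12167)
  r_3 = 69810 (mod 279841)
Final: r_3 = 69810, and one checks f(r_3) ≡ 0 mod 23^4.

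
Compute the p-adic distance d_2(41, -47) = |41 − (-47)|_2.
d_2(41, -47) = 1/8

Step 1 — x − y = 41 − (-47) = 88. Step 2 — v_2(88) = 3 (factor: 88 = (2^3 · 11); the sign does not affect v_p). Step 3 — |x − y|_2 = 2^{-3} = 1/8.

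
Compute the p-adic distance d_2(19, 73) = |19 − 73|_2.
d_2(19, 73) = 1/2

Step 1 — x − y = 19 − 73 = -54. Step 2 — v_2(-54) = 1 (factor: -54 = −(2^1 · 27); the sign does not affect v_p). Step 3 — |x − y|_2 = 2^{-1} = 1/2.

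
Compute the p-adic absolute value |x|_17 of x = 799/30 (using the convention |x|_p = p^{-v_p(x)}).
|799/30|_17 = 1/17

Step 1 — compute v_17(x) by factoring powers of 17 out of the numerator and denominator: v_17(799/30) = 1. Step 2 — apply |x|_p = p^{-v_p(x)} = 17^{-1} = 1/17.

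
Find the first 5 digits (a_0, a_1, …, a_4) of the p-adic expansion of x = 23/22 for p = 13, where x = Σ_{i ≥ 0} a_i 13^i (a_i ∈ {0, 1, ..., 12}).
(a_0, …, a_4) = (4, 11, 8, 7, 0)

v_13(23/22) = 0 (numerator and denominator both coprime to 13), so x ∈ ℤ_13^×. Compute digits iteratively via a_i = x_i mod 13, x_{i+1} = (x_i − a_i)/13, with x_0 = x:
  x_0 = 23/22;  a_0 = 4;  x_1 = (x_0 − 4)/13 = -5/22
  x_1 = -5/22;  a_1 = 11;  x_2 = (x_1 − 11)/13 = -19/22
  x_2 = -19/22;  a_2 = 8;  x_3 = (x_2 − 8)/13 = -15/22
  x_3 = -15/22;  a_3 = 7;  x_4 = (x_3 − 7)/13 = -13/22
  x_4 = -13/22;  a_4 = 0;  x_5 = (x_4 − 0)/13 = -1/22
Digits: (4, 11, 8, 7, 0).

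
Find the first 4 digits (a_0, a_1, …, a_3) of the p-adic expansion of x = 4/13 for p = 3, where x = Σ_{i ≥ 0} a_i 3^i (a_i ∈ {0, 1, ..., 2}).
(a_0, …, a_3) = (1, 0, 2, 0)

v_3(4/13) = 0 (numerator and denominator both coprime to 3), so x ∈ ℤ_3^×. Compute digits iteratively via a_i = x_i mod 3, x_{i+1} = (x_i − a_i)/3, with x_0 = x:
  x_0 = 4/13;  a_0 = 1;  x_1 = (x_0 − 1)/3 = -3/13
  x_1 = -3/13;  a_1 = 0;  x_2 = (x_1 − 0)/3 = -1/13
  x_2 = -1/13;  a_2 = 2;  x_3 = (x_2 − 2)/3 = -9/13
  x_3 = -9/13;  a_3 = 0;  x_4 = (x_3 − 0)/3 = -3/13
Digits: (1, 0, 2, 0).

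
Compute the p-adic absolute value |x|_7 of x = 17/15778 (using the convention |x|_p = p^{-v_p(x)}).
|17/15778|_7 = 343

Step 1 — compute v_7(x) by factoring powers of 7 out of the numerator and denominator: v_7(17/15778) = -3. Step 2 — apply |x|_p = p^{-v_p(x)} = 7^{3} = 343.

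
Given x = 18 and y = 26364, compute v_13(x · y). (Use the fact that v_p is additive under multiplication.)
v_13(474552) = 3

v_p(x) = 0 (factor: 18 = 13^0 · 18); v_p(y) = 3 (factor: 26364 = 13^3 · 12). Additivity: v_p(xy) = v_p(x) + v_p(y) = 0 + 3 = 3. (Direct check: xy = 474552 = 13^3 · (216).)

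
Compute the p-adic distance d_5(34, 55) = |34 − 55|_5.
d_5(34, 55) = 1

Step 1 — x − y = 34 − 55 = -21. Step 2 — v_5(-21) = 0 (factor: -21 = −(5^0 · 21); the sign does not affect v_p). Step 3 — |x − y|_5 = 5^{0} = 1.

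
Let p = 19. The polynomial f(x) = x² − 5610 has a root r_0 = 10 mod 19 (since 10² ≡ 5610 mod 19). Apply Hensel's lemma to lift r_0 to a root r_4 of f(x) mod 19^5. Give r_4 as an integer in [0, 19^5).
r_4 = 214178 (mod 2476099)

Hensel's recurrence: r_{i+1} = r_i − f(r_i)·(f′(r_i))^{-1} mod 19^{i+2}, with f′(x) = 2x. Iterate:
  r_0 = 10 (mod 19)
  r_1 = 105 (mod 361)
  r_2 = 1549 (mod 6859)
  r_3 = 83857 (mod 130321)
  r_4 = 214178 (mod 2476099)
Final: r_4 = 214178, and one checks f(r_4) ≡ 0 mod 19^5.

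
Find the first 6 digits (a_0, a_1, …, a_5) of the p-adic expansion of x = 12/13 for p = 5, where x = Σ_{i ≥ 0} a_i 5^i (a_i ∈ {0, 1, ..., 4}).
(a_0, …, a_5) = (4, 4, 1, 0, 3, 4)

v_5(12/13) = 0 (numerator and denominator both coprime to 5), so x ∈ ℤ_5^×. Compute digits iteratively via a_i = x_i mod 5, x_{i+1} = (x_i − a_i)/5, with x_0 = x:
  x_0 = 12/13;  a_0 = 4;  x_1 = (x_0 − 4)/5 = -8/13
  x_1 = -8/13;  a_1 = 4;  x_2 = (x_1 − 4)/5 = -12/13
  x_2 = -12/13;  a_2 = 1;  x_3 = (x_2 − 1)/5 = -5/13
  x_3 = -5/13;  a_3 = 0;  x_4 = (x_3 − 0)/5 = -1/13
  x_4 = -1/13;  a_4 = 3;  x_5 = (x_4 − 3)/5 = -8/13
  x_5 = -8/13;  a_5 = 4;  x_6 = (x_5 − 4)/5 = -12/13
Digits: (4, 4, 1, 0, 3, 4).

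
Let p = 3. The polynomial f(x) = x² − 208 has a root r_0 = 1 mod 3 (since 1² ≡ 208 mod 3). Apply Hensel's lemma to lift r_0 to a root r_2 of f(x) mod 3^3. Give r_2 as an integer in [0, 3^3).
r_2 = 10 (mod 27)

Hensel's recurrence: r_{i+1} = r_i − f(r_i)·(f′(r_i))^{-1} mod 3^{i+2}, with f′(x) = 2x. Iterate:
  r_0 = 1 (mod 3)
  r_1 = 1 (mod 9)
  r_2 = 10 (mod 27)
Final: r_2 = 10, and one checks f(r_2) ≡ 0 mod 3^3.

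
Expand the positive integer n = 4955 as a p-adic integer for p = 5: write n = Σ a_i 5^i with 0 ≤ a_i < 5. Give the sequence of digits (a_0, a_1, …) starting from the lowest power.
(a_0, a_1, …) = (0, 1, 3, 4, 2, 1)

Repeated division by 5 gives the digits low-to-high: 4955 = 1·5^1 + 3·5^2 + 4·5^3 + 2·5^4 + 1·5^5. Digit sequence: (0, 1, 3, 4, 2, 1).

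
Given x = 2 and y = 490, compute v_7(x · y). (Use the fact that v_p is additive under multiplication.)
v_7(980) = 2

v_p(x) = 0 (factor: 2 = 7^0 · 2); v_p(y) = 2 (factor: 490 = 7^2 · 10). Additivity: v_p(xy) = v_p(x) + v_p(y) = 0 + 2 = 2. (Direct check: xy = 980 = 7^2 · (20).)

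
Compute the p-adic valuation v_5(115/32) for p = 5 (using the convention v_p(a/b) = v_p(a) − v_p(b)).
v_5(115/32) = 1

Factor powers of 5 from the numerator and denominator of the reduced fraction: 115 = 5^1 · 23 and 32 = 5^0 · 32. Apply v_p(a/b) = v_p(a) − v_p(b): v_5(115/32) = 1 − 0 = 1.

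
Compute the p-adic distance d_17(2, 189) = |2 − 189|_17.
d_17(2, 189) = 1/17

Step 1 — x − y = 2 − 189 = -187. Step 2 — v_17(-187) = 1 (factor: -187 = −(17^1 · 11); the sign does not affect v_p). Step 3 — |x − y|_17 = 17^{-1} = 1/17.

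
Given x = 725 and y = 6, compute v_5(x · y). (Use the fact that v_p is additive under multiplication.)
v_5(4350) = 2

v_p(x) = 2 (factor: 725 = 5^2 · 29); v_p(y) = 0 (factor: 6 = 5^0 · 6). Additivity: v_p(xy) = v_p(x) + v_p(y) = 2 + 0 = 2. (Direct check: xy = 4350 = 5^2 · (174).)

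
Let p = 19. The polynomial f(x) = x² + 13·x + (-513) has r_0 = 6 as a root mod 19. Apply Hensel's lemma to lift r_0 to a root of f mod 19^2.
r_1 = 253 (mod 361)

Hensel: r_{i+1} = r_i − f(r_i)·(f′(r_i))^{-1} mod 19^{i+2}, f′(x) = 2x + 13. Iterate:
  r_0 = 6 (mod 19)
  r_1 = 253 (mod 361)
Final: r = 253 satisfies f(r) ≡ 0 mod 19^2.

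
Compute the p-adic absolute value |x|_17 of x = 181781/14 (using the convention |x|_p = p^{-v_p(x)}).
|181781/14|_17 = 1/4913

Step 1 — compute v_17(x) by factoring powers of 17 out of the numerator and denominator: v_17(181781/14) = 3. Step 2 — apply |x|_p = p^{-v_p(x)} = 17^{-3} = 1/4913.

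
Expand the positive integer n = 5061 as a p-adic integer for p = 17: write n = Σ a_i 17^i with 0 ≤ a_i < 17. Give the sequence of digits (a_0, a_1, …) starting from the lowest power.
(a_0, a_1, …) = (12, 8, 0, 1)

Repeated division by 17 gives the digits low-to-high: 5061 = 12 + 8·17^1 + 1·17^3. Digit sequence: (12, 8, 0, 1).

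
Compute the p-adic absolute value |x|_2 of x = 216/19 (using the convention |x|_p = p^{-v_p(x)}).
|216/19|_2 = 1/8

Step 1 — compute v_2(x) by factoring powers of 2 out of the numerator and denominator: v_2(216/19) = 3. Step 2 — apply |x|_p = p^{-v_p(x)} = 2^{-3} = 1/8.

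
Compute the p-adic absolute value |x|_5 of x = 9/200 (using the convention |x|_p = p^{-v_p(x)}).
|9/200|_5 = 25

Step 1 — compute v_5(x) by factoring powers of 5 out of the numerator and denominator: v_5(9/200) = -2. Step 2 — apply |x|_p = p^{-v_p(x)} = 5^{2} = 25.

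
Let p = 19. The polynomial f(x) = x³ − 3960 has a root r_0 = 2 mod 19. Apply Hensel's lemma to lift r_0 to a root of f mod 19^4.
r_3 = 75660 (mod 130321)

Hensel: r_{i+1} = r_i − f(r_i)/f′(r_i) mod 19^{i+2}, where f′(x) = 3x². Iterate:
  r_0 = 2 (mod 19)
  r_1 = 211 (mod 361)
  r_2 = 211 (mod 6859)
  r_3 = 75660 (mod 130321)
Final: r = 75660 with f(r) ≡ 0 mod 19^4.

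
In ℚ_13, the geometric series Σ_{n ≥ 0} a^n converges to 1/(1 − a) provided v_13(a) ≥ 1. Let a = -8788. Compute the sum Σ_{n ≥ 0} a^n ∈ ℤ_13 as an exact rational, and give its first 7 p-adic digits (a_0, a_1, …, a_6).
Σ a^n = 1/(1 − a) = 1/8789;  first 7 digits = (1, 0, 0, 9, 12, 12, 2)

v_13(a) = 3 ≥ 1, so the series converges in ℤ_13 to 1/(1 − a) = 1/(1 − (-8788)) = 1/8789. Expand this rational in ℤ_13: compute digits iteratively via d_i = x_i mod 13, x_{i+1} = (x_i − d_i)/13. The first 7 digits are (1, 0, 0, 9, 12, 12, 2).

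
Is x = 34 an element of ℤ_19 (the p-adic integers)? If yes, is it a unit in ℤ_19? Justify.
x ∈ ℤ_19^× (unit); v_19(x) = 0

ℤ_19 = {x ∈ ℚ_19 : v_19(x) ≥ 0} and ℤ_19^× = {x ∈ ℤ_19 : v_19(x) = 0}. Here v_19(34) = v_19(num) − v_19(den) = 0; compare against these criteria.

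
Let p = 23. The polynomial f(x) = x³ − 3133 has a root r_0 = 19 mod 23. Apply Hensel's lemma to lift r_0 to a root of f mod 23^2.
r_1 = 272 (mod 529)

Hensel: r_{i+1} = r_i − f(r_i)/f′(r_i) mod 23^{i+2}, where f′(x) = 3x². Iterate:
  r_0 = 19 (mod 23)
  r_1 = 272 (mod 529)
Final: r = 272 with f(r) ≡ 0 mod 23^2.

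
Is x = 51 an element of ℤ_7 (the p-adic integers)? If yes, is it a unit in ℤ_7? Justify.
x ∈ ℤ_7^× (unit); v_7(x) = 0

ℤ_7 = {x ∈ ℚ_7 : v_7(x) ≥ 0} and ℤ_7^× = {x ∈ ℤ_7 : v_7(x) = 0}. Here v_7(51) = v_7(num) − v_7(den) = 0; compare against these criteria.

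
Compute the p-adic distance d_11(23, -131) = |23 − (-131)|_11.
d_11(23, -131) = 1/11

Step 1 — x − y = 23 − (-131) = 154. Step 2 — v_11(154) = 1 (factor: 154 = (11^1 · 14); the sign does not affect v_p). Step 3 — |x − y|_11 = 11^{-1} = 1/11.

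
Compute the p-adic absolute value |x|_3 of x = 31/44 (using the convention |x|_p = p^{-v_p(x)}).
|31/44|_3 = 1

Step 1 — compute v_3(x) by factoring powers of 3 out of the numerator and denominator: v_3(31/44) = 0. Step 2 — apply |x|_p = p^{-v_p(x)} = 3^{0} = 1.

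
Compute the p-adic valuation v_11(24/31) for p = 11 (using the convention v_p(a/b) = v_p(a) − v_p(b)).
v_11(24/31) = 0

Factor powers of 11 from the numerator and denominator of the reduced fraction: 24 = 11^0 · 24 and 31 = 11^0 · 31. Apply v_p(a/b) = v_p(a) − v_p(b): v_11(24/31) = 0 − 0 = 0.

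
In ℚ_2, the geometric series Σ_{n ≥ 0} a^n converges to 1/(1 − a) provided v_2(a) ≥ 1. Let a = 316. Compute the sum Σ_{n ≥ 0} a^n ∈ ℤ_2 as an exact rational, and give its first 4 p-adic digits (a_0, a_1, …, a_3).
Σ a^n = 1/(1 − a) = -1/315;  first 4 digits = (1, 0, 1, 1)

v_2(a) = 2 ≥ 1, so the series converges in ℤ_2 to 1/(1 − a) = 1/(1 − 316) = -1/315. Expand this rational in ℤ_2: compute digits iteratively via d_i = x_i mod 2, x_{i+1} = (x_i − d_i)/2. The first 4 digits are (1, 0, 1, 1).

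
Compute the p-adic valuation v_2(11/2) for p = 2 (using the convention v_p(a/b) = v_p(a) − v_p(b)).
v_2(11/2) = -1

Factor powers of 2 from the numerator and denominator of the reduced fraction: 11 = 2^0 · 11 and 2 = 2^1 · 1. Apply v_p(a/b) = v_p(a) − v_p(b): v_2(11/2) = 0 − 1 = -1.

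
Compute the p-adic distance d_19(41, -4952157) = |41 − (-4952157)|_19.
d_19(41, -4952157) = 1/2476099

Step 1 — x − y = 41 − (-4952157) = 4952198. Step 2 — v_19(4952198) = 5 (factor: 4952198 = (19^5 · 2); the sign does not affect v_p). Step 3 — |x − y|_19 = 19^{-5} = 1/2476099.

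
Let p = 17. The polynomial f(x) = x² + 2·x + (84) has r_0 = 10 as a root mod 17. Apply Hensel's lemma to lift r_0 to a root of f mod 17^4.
r_3 = 28349 (mod 83521)

Hensel: r_{i+1} = r_i − f(r_i)·(f′(r_i))^{-1} mod 17^{i+2}, f′(x) = 2x + 2. Iterate:
  r_0 = 10 (mod 17)
  r_1 = 27 (mod 289)
  r_2 = 3784 (mod 4913)
  r_3 = 28349 (mod 83521)
Final: r = 28349 satisfies f(r) ≡ 0 mod 17^4.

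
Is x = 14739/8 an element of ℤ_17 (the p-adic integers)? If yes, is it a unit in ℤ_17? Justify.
x ∈ ℤ_17 but not a unit; v_17(x) = 3 > 0

ℤ_17 = {x ∈ ℚ_17 : v_17(x) ≥ 0} and ℤ_17^× = {x ∈ ℤ_17 : v_17(x) = 0}. Here v_17(14739/8) = v_17(num) − v_17(den) = 3; compare against these criteria.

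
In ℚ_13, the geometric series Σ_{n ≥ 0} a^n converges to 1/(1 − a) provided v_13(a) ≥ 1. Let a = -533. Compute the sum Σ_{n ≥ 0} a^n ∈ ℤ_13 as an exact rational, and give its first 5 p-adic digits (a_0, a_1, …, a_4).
Σ a^n = 1/(1 − a) = 1/534;  first 5 digits = (1, 11, 0, 4, 2)

v_13(a) = 1 ≥ 1, so the series converges in ℤ_13 to 1/(1 − a) = 1/(1 − (-533)) = 1/534. Expand this rational in ℤ_13: compute digits iteratively via d_i = x_i mod 13, x_{i+1} = (x_i − d_i)/13. The first 5 digits are (1, 11, 0, 4, 2).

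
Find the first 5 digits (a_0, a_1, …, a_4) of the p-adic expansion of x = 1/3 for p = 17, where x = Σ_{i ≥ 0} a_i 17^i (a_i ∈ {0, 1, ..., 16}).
(a_0, …, a_4) = (6, 11, 5, 11, 5)

v_17(1/3) = 0 (numerator and denominator both coprime to 17), so x ∈ ℤ_17^×. Compute digits iteratively via a_i = x_i mod 17, x_{i+1} = (x_i − a_i)/17, with x_0 = x:
  x_0 = 1/3;  a_0 = 6;  x_1 = (x_0 − 6)/17 = -1/3
  x_1 = -1/3;  a_1 = 11;  x_2 = (x_1 − 11)/17 = -2/3
  x_2 = -2/3;  a_2 = 5;  x_3 = (x_2 − 5)/17 = -1/3
  x_3 = -1/3;  a_3 = 11;  x_4 = (x_3 − 11)/17 = -2/3
  x_4 = -2/3;  a_4 = 5;  x_5 = (x_4 − 5)/17 = -1/3
Digits: (6, 11, 5, 11, 5).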